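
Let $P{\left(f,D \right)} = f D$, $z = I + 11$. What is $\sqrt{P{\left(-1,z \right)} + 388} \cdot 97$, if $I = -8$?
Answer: $97 \sqrt{385} \approx 1903.3$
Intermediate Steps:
$z = 3$ ($z = -8 + 11 = 3$)
$P{\left(f,D \right)} = D f$
$\sqrt{P{\left(-1,z \right)} + 388} \cdot 97 = \sqrt{3 \left(-1\right) + 388} \cdot 97 = \sqrt{-3 + 388} \cdot 97 = \sqrt{385} \cdot 97 = 97 \sqrt{385}$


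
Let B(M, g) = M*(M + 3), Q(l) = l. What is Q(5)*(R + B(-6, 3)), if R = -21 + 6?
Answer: 15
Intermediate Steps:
R = -15
B(M, g) = M*(3 + M)
Q(5)*(R + B(-6, 3)) = 5*(-15 - 6*(3 - 6)) = 5*(-15 - 6*(-3)) = 5*(-15 + 18) = 5*3 = 15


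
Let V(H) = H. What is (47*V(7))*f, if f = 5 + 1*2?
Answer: 2303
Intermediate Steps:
f = 7 (f = 5 + 2 = 7)
(47*V(7))*f = (47*7)*7 = 329*7 = 2303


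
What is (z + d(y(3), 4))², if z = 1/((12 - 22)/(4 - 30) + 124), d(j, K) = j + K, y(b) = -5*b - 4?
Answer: 587674564/2614689 ≈ 224.76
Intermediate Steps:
y(b) = -4 - 5*b
d(j, K) = K + j
z = 13/1617 (z = 1/(-10/(-26) + 124) = 1/(-10*(-1/26) + 124) = 1/(5/13 + 124) = 1/(1617/13) = 13/1617 ≈ 0.0080396)
(z + d(y(3), 4))² = (13/1617 + (4 + (-4 - 5*3)))² = (13/1617 + (4 + (-4 - 15)))² = (13/1617 + (4 - 19))² = (13/1617 - 15)² = (-24242/1617)² = 587674564/2614689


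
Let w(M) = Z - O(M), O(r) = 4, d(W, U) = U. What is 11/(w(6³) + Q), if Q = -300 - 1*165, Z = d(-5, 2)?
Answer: -11/467 ≈ -0.023555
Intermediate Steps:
Z = 2
w(M) = -2 (w(M) = 2 - 1*4 = 2 - 4 = -2)
Q = -465 (Q = -300 - 165 = -465)
11/(w(6³) + Q) = 11/(-2 - 465) = 11/(-467) = 11*(-1/467) = -11/467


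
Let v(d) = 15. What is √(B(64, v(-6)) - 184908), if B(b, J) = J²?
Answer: I*√184683 ≈ 429.75*I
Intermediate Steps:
√(B(64, v(-6)) - 184908) = √(15² - 184908) = √(225 - 184908) = √(-184683) = I*√184683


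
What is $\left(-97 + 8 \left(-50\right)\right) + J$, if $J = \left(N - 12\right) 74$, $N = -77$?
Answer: $-7083$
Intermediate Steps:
$J = -6586$ ($J = \left(-77 - 12\right) 74 = \left(-89\right) 74 = -6586$)
$\left(-97 + 8 \left(-50\right)\right) + J = \left(-97 + 8 \left(-50\right)\right) - 6586 = \left(-97 - 400\right) - 6586 = -497 - 6586 = -7083$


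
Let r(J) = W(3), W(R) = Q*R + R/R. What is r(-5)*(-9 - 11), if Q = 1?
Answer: -80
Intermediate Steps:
W(R) = 1 + R (W(R) = 1*R + R/R = R + 1 = 1 + R)
r(J) = 4 (r(J) = 1 + 3 = 4)
r(-5)*(-9 - 11) = 4*(-9 - 11) = 4*(-20) = -80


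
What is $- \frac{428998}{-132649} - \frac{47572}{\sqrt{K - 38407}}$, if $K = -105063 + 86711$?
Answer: $\frac{428998}{132649} + \frac{47572 i \sqrt{56759}}{56759} \approx 3.2341 + 199.68 i$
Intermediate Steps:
$K = -18352$
$- \frac{428998}{-132649} - \frac{47572}{\sqrt{K - 38407}} = - \frac{428998}{-132649} - \frac{47572}{\sqrt{-18352 - 38407}} = \left(-428998\right) \left(- \frac{1}{132649}\right) - \frac{47572}{\sqrt{-56759}} = \frac{428998}{132649} - \frac{47572}{i \sqrt{56759}} = \frac{428998}{132649} - 47572 \left(- \frac{i \sqrt{56759}}{56759}\right) = \frac{428998}{132649} + \frac{47572 i \sqrt{56759}}{56759}$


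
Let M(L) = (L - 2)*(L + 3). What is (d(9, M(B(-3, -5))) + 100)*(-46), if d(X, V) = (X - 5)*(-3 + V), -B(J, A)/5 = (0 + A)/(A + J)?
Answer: -33327/8 ≈ -4165.9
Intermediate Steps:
B(J, A) = -5*A/(A + J) (B(J, A) = -5*(0 + A)/(A + J) = -5*A/(A + J))
M(L) = (-2 + L)*(3 + L)
d(X, V) = (-5 + X)*(-3 + V)
(d(9, M(B(-3, -5))) + 100)*(-46) = ((15 - 5*(-6 - 5*(-5)/(-5 - 3) + (-5*(-5)/(-5 - 3))²) - 3*9 + (-6 - 5*(-5)/(-5 - 3) + (-5*(-5)/(-5 - 3))²)*9) + 100)*(-46) = ((15 - 5*(-6 - 5*(-5)/(-8) + (-5*(-5)/(-8))²) - 27 + (-6 - 5*(-5)/(-8) + (-5*(-5)/(-8))²)*9) + 100)*(-46) = ((15 - 5*(-6 - 5*(-5)*(-⅛) + (-5*(-5)*(-⅛))²) - 27 + (-6 - 5*(-5)*(-⅛) + (-5*(-5)*(-⅛))²)*9) + 100)*(-46) = ((15 - 5*(-6 - 25/8 + (-25/8)²) - 27 + (-6 - 25/8 + (-25/8)²)*9) + 100)*(-46) = ((15 - 5*(-6 - 25/8 + 625/64) - 27 + (-6 - 25/8 + 625/64)*9) + 100)*(-46) = ((15 - 5*41/64 - 27 + (41/64)*9) + 100)*(-46) = ((15 - 205/64 - 27 + 369/64) + 100)*(-46) = (-151/16 + 100)*(-46) = (1449/16)*(-46) = -33327/8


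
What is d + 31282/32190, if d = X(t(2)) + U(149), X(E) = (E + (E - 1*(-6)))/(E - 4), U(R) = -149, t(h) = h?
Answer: -2462989/16095 ≈ -153.03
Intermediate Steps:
X(E) = (6 + 2*E)/(-4 + E) (X(E) = (E + (E + 6))/(-4 + E) = (E + (6 + E))/(-4 + E) = (6 + 2*E)/(-4 + E))
d = -154 (d = 2*(3 + 2)/(-4 + 2) - 149 = 2*5/(-2) - 149 = 2*(-1/2)*5 - 149 = -5 - 149 = -154)
d + 31282/32190 = -154 + 31282/32190 = -154 + 31282*(1/32190) = -154 + 15641/16095 = -2462989/16095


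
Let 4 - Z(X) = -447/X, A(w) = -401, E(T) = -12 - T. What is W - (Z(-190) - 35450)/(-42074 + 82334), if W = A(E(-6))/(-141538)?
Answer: 478176153503/541340388600 ≈ 0.88332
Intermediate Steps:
Z(X) = 4 + 447/X (Z(X) = 4 - (-447)/X = 4 + 447/X)
W = 401/141538 (W = -401/(-141538) = -401*(-1/141538) = 401/141538 ≈ 0.0028332)
W - (Z(-190) - 35450)/(-42074 + 82334) = 401/141538 - ((4 + 447/(-190)) - 35450)/(-42074 + 82334) = 401/141538 - ((4 + 447*(-1/190)) - 35450)/40260 = 401/141538 - ((4 - 447/190) - 35450)/40260 = 401/141538 - (313/190 - 35450)/40260 = 401/141538 - (-6735187)/(190*40260) = 401/141538 - 1*(-6735187/7649400) = 401/141538 + 6735187/7649400 = 478176153503/541340388600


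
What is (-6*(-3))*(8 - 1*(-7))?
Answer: 270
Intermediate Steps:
(-6*(-3))*(8 - 1*(-7)) = 18*(8 + 7) = 18*15 = 270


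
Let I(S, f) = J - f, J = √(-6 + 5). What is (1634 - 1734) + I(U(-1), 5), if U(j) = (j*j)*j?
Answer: -105 + I ≈ -105.0 + 1.0*I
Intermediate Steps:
J = I (J = √(-1) = I ≈ 1.0*I)
U(j) = j³ (U(j) = j²*j = j³)
I(S, f) = I - f
(1634 - 1734) + I(U(-1), 5) = (1634 - 1734) + (I - 1*5) = -100 + (I - 5) = -100 + (-5 + I) = -105 + I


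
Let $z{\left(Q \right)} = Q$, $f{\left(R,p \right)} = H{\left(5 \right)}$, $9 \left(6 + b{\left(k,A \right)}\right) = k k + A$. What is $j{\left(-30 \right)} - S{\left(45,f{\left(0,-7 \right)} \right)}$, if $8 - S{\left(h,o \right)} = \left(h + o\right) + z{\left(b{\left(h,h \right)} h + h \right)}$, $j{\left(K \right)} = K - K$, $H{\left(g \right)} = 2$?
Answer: $10164$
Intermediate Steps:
$b{\left(k,A \right)} = -6 + \frac{A}{9} + \frac{k^{2}}{9}$ ($b{\left(k,A \right)} = -6 + \frac{k k + A}{9} = -6 + \frac{k^{2} + A}{9} = -6 + \frac{A + k^{2}}{9} = -6 + \left(\frac{A}{9} + \frac{k^{2}}{9}\right) = -6 + \frac{A}{9} + \frac{k^{2}}{9}$)
$f{\left(R,p \right)} = 2$
$j{\left(K \right)} = 0$
$S{\left(h,o \right)} = 8 - o - 2 h - h \left(-6 + \frac{h}{9} + \frac{h^{2}}{9}\right)$ ($S{\left(h,o \right)} = 8 - \left(\left(h + o\right) + \left(\left(-6 + \frac{h}{9} + \frac{h^{2}}{9}\right) h + h\right)\right) = 8 - \left(\left(h + o\right) + \left(h \left(-6 + \frac{h}{9} + \frac{h^{2}}{9}\right) + h\right)\right) = 8 - \left(\left(h + o\right) + \left(h + h \left(-6 + \frac{h}{9} + \frac{h^{2}}{9}\right)\right)\right) = 8 - \left(o + 2 h + h \left(-6 + \frac{h}{9} + \frac{h^{2}}{9}\right)\right) = 8 - o - 2 h - h \left(-6 + \frac{h}{9} + \frac{h^{2}}{9}\right)$)
$j{\left(-30 \right)} - S{\left(45,f{\left(0,-7 \right)} \right)} = 0 - \left(8 - 45 - 2 - 5 \left(-45 + 45 + 45^{2}\right)\right) = 0 - \left(8 - 45 - 2 - 5 \left(-45 + 45 + 2025\right)\right) = 0 - \left(8 - 45 - 2 - 5 \cdot 2025\right) = 0 - \left(8 - 45 - 2 - 10125\right) = 0 - -10164 = 0 + 10164 = 10164$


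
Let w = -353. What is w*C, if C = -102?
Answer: 36006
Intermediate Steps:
w*C = -353*(-102) = 36006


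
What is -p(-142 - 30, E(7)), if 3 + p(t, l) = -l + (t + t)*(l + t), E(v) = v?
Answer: -56750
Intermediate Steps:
p(t, l) = -3 - l + 2*t*(l + t) (p(t, l) = -3 + (-l + (t + t)*(l + t)) = -3 + (-l + (2*t)*(l + t)) = -3 + (-l + 2*t*(l + t)) = -3 - l + 2*t*(l + t))
-p(-142 - 30, E(7)) = -(-3 - 1*7 + 2*(-142 - 30)² + 2*7*(-142 - 30)) = -(-3 - 7 + 2*(-172)² + 2*7*(-172)) = -(-3 - 7 + 2*29584 - 2408) = -(-3 - 7 + 59168 - 2408) = -1*56750 = -56750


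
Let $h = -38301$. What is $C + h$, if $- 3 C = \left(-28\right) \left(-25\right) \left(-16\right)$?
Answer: $- \frac{103703}{3} \approx -34568.0$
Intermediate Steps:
$C = \frac{11200}{3}$ ($C = - \frac{\left(-28\right) \left(-25\right) \left(-16\right)}{3} = - \frac{700 \left(-16\right)}{3} = \left(- \frac{1}{3}\right) \left(-11200\right) = \frac{11200}{3} \approx 3733.3$)
$C + h = \frac{11200}{3} - 38301 = - \frac{103703}{3}$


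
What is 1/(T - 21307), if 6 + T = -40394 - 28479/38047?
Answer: -38047/2347794708 ≈ -1.6205e-5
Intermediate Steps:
T = -1537127279/38047 (T = -6 + (-40394 - 28479/38047) = -6 - 1536898997/38047 = -1537127279/38047 ≈ -40401.)
1/(T - 21307) = 1/(-1537127279/38047 - 21307) = 1/(-2347794708/38047) = -38047/2347794708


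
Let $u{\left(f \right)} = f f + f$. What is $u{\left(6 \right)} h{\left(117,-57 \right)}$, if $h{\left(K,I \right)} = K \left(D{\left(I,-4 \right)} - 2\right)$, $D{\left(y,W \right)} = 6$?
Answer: $19656$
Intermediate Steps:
$u{\left(f \right)} = f + f^{2}$ ($u{\left(f \right)} = f^{2} + f = f + f^{2}$)
$h{\left(K,I \right)} = 4 K$ ($h{\left(K,I \right)} = K \left(6 - 2\right) = K 4 = 4 K$)
$u{\left(6 \right)} h{\left(117,-57 \right)} = 6 \left(1 + 6\right) 4 \cdot 117 = 6 \cdot 7 \cdot 468 = 42 \cdot 468 = 19656$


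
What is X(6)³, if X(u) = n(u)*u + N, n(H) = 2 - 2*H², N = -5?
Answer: -76765625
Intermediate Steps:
X(u) = -5 + u*(2 - 2*u²) (X(u) = (2 - 2*u²)*u - 5 = u*(2 - 2*u²) - 5 = -5 + u*(2 - 2*u²))
X(6)³ = (-5 - 2*6³ + 2*6)³ = (-5 - 2*216 + 12)³ = (-5 - 432 + 12)³ = (-425)³ = -76765625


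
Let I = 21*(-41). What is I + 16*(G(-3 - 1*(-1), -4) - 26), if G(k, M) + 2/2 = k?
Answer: -1325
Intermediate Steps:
I = -861
G(k, M) = -1 + k
I + 16*(G(-3 - 1*(-1), -4) - 26) = -861 + 16*((-1 + (-3 - 1*(-1))) - 26) = -861 + 16*((-1 + (-3 + 1)) - 26) = -861 + 16*((-1 - 2) - 26) = -861 + 16*(-3 - 26) = -861 + 16*(-29) = -861 - 464 = -1325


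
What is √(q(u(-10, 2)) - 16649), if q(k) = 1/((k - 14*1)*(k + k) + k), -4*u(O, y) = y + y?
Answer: 2*I*√3500445/29 ≈ 129.03*I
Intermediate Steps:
u(O, y) = -y/2 (u(O, y) = -(y + y)/4 = -y/2)
q(k) = 1/(k + 2*k*(-14 + k)) (q(k) = 1/((k - 14)*(2*k) + k) = 1/((-14 + k)*(2*k) + k) = 1/(2*k*(-14 + k) + k) = 1/(k + 2*k*(-14 + k)))
√(q(u(-10, 2)) - 16649) = √(1/(((-½*2))*(-27 + 2*(-½*2))) - 16649) = √(1/((-1)*(-27 + 2*(-1))) - 16649) = √(-1/(-27 - 2) - 16649) = √(-1/(-29) - 16649) = √(-1*(-1/29) - 16649) = √(1/29 - 16649) = √(-482820/29) = 2*I*√3500445/29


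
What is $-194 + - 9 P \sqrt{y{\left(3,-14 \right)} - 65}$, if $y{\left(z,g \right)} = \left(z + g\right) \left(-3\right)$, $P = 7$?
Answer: $-194 - 252 i \sqrt{2} \approx -194.0 - 356.38 i$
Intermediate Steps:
$y{\left(z,g \right)} = - 3 g - 3 z$ ($y{\left(z,g \right)} = \left(g + z\right) \left(-3\right) = - 3 g - 3 z$)
$-194 + - 9 P \sqrt{y{\left(3,-14 \right)} - 65} = -194 + \left(-9\right) 7 \sqrt{\left(\left(-3\right) \left(-14\right) - 9\right) - 65} = -194 - 63 \sqrt{\left(42 - 9\right) - 65} = -194 - 63 \sqrt{33 - 65} = -194 - 63 \sqrt{-32} = -194 - 63 \cdot 4 i \sqrt{2} = -194 - 252 i \sqrt{2}$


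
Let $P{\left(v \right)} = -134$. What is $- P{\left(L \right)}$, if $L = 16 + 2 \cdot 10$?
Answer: $134$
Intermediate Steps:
$L = 36$ ($L = 16 + 20 = 36$)
$- P{\left(L \right)} = \left(-1\right) \left(-134\right) = 134$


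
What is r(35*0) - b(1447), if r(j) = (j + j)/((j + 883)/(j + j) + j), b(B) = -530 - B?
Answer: 1977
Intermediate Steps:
r(j) = 2*j/(j + (883 + j)/(2*j)) (r(j) = (2*j)/((883 + j)/((2*j)) + j) = (2*j)/((883 + j)*(1/(2*j)) + j) = (2*j)/((883 + j)/(2*j) + j) = (2*j)/(j + (883 + j)/(2*j)) = 2*j/(j + (883 + j)/(2*j)))
r(35*0) - b(1447) = 4*(35*0)²/(883 + 35*0 + 2*(35*0)²) - (-530 - 1*1447) = 4*0²/(883 + 0 + 2*0²) - (-530 - 1447) = 4*0/(883 + 0 + 2*0) - 1*(-1977) = 4*0/(883 + 0 + 0) + 1977 = 4*0/883 + 1977 = 4*0*(1/883) + 1977 = 0 + 1977 = 1977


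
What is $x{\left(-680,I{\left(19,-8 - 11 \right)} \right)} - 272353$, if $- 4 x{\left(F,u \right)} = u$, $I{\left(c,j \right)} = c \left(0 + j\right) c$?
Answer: $- \frac{1082553}{4} \approx -2.7064 \cdot 10^{5}$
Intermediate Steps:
$I{\left(c,j \right)} = j c^{2}$ ($I{\left(c,j \right)} = c j c = j c^{2}$)
$x{\left(F,u \right)} = - \frac{u}{4}$
$x{\left(-680,I{\left(19,-8 - 11 \right)} \right)} - 272353 = - \frac{\left(-8 - 11\right) 19^{2}}{4} - 272353 = - \frac{\left(-19\right) 361}{4} - 272353 = \left(- \frac{1}{4}\right) \left(-6859\right) - 272353 = \frac{6859}{4} - 272353 = - \frac{1082553}{4}$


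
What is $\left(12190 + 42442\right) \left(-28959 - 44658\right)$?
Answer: $-4021843944$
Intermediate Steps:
$\left(12190 + 42442\right) \left(-28959 - 44658\right) = 54632 \left(-73617\right) = -4021843944$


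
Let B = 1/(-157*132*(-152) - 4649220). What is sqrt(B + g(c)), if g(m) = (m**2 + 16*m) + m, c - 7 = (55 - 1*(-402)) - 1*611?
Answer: sqrt(10737510965002767)/749586 ≈ 138.24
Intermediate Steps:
B = -1/1499172 (B = 1/(-20724*(-152) - 4649220) = 1/(3150048 - 4649220) = 1/(-1499172) = -1/1499172 ≈ -6.6704e-7)
c = -147 (c = 7 + ((55 - 1*(-402)) - 1*611) = 7 + ((55 + 402) - 611) = 7 + (457 - 611) = 7 - 154 = -147)
g(m) = m**2 + 17*m
sqrt(B + g(c)) = sqrt(-1/1499172 - 147*(17 - 147)) = sqrt(-1/1499172 - 147*(-130)) = sqrt(-1/1499172 + 19110) = sqrt(28649176919/1499172) = sqrt(10737510965002767)/749586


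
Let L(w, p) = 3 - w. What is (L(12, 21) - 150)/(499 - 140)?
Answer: -159/359 ≈ -0.44290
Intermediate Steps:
(L(12, 21) - 150)/(499 - 140) = ((3 - 1*12) - 150)/(499 - 140) = ((3 - 12) - 150)/359 = (-9 - 150)*(1/359) = -159*1/359 = -159/359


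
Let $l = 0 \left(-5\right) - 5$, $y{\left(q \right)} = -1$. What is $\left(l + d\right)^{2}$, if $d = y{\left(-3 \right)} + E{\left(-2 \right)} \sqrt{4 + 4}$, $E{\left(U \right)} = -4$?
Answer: $164 + 96 \sqrt{2} \approx 299.76$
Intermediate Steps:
$l = -5$ ($l = 0 - 5 = -5$)
$d = -1 - 8 \sqrt{2}$ ($d = -1 - 4 \sqrt{4 + 4} = -1 - 4 \sqrt{8} = -1 - 4 \cdot 2 \sqrt{2} = -1 - 8 \sqrt{2} \approx -12.314$)
$\left(l + d\right)^{2} = \left(-5 - \left(1 + 8 \sqrt{2}\right)\right)^{2} = \left(-6 - 8 \sqrt{2}\right)^{2}$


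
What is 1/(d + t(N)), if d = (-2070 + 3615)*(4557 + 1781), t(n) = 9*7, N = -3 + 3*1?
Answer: 1/9792273 ≈ 1.0212e-7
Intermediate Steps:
N = 0 (N = -3 + 3 = 0)
t(n) = 63
d = 9792210 (d = 1545*6338 = 9792210)
1/(d + t(N)) = 1/(9792210 + 63) = 1/9792273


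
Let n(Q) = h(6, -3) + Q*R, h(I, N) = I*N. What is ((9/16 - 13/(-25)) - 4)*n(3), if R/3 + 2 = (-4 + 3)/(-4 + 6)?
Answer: 94527/800 ≈ 118.16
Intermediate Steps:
R = -15/2 (R = -6 + 3*((-4 + 3)/(-4 + 6)) = -6 + 3*(-1/2) = -6 + 3*(-1*½) = -6 + 3*(-½) = -6 - 3/2 = -15/2 ≈ -7.5000)
n(Q) = -18 - 15*Q/2 (n(Q) = 6*(-3) + Q*(-15/2) = -18 - 15*Q/2)
((9/16 - 13/(-25)) - 4)*n(3) = ((9/16 - 13/(-25)) - 4)*(-18 - 15/2*3) = ((9*(1/16) - 13*(-1/25)) - 4)*(-18 - 45/2) = ((9/16 + 13/25) - 4)*(-81/2) = (433/400 - 4)*(-81/2) = -1167/400*(-81/2) = 94527/800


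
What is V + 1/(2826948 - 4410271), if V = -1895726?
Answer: -3001546577499/1583323 ≈ -1.8957e+6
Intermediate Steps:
V + 1/(2826948 - 4410271) = -1895726 + 1/(2826948 - 4410271) = -1895726 + 1/(-1583323) = -1895726 - 1/1583323 = -3001546577499/1583323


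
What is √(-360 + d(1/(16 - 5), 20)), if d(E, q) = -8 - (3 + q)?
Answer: I*√391 ≈ 19.774*I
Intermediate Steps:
d(E, q) = -11 - q (d(E, q) = -8 + (-3 - q) = -11 - q)
√(-360 + d(1/(16 - 5), 20)) = √(-360 + (-11 - 1*20)) = √(-360 + (-11 - 20)) = √(-360 - 31) = √(-391) = I*√391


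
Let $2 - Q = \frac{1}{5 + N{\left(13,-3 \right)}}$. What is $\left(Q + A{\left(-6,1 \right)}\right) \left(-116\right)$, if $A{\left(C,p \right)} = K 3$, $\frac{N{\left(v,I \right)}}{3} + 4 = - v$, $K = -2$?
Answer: $\frac{10614}{23} \approx 461.48$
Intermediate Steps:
$N{\left(v,I \right)} = -12 - 3 v$ ($N{\left(v,I \right)} = -12 + 3 \left(- v\right) = -12 - 3 v$)
$Q = \frac{93}{46}$ ($Q = 2 - \frac{1}{5 - 51} = 2 - \frac{1}{-46} = 2 - - \frac{1}{46} = 2 + \frac{1}{46} = \frac{93}{46} \approx 2.0217$)
$A{\left(C,p \right)} = -6$ ($A{\left(C,p \right)} = \left(-2\right) 3 = -6$)
$\left(Q + A{\left(-6,1 \right)}\right) \left(-116\right) = \left(\frac{93}{46} - 6\right) \left(-116\right) = \left(- \frac{183}{46}\right) \left(-116\right) = \frac{10614}{23}$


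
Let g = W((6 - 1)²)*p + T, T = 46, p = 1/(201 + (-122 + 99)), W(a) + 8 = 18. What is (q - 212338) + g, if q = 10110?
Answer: -17994193/89 ≈ -2.0218e+5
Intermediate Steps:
W(a) = 10 (W(a) = -8 + 18 = 10)
p = 1/178 (p = 1/(201 - 23) = 1/178 ≈ 0.0056180)
g = 4099/89 (g = 10*(1/178) + 46 = 5/89 + 46 = 4099/89 ≈ 46.056)
(q - 212338) + g = (10110 - 212338) + 4099/89 = -202228 + 4099/89 = -17994193/89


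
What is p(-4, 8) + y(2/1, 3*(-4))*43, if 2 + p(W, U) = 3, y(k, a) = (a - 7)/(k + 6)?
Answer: -809/8 ≈ -101.13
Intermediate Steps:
y(k, a) = (-7 + a)/(6 + k)
p(W, U) = 1 (p(W, U) = -2 + 3 = 1)
p(-4, 8) + y(2/1, 3*(-4))*43 = 1 + ((-7 + 3*(-4))/(6 + 2/1))*43 = 1 + ((-7 - 12)/(6 + 2*1))*43 = 1 + (-19/(6 + 2))*43 = 1 + (-19/8)*43 = 1 + ((⅛)*(-19))*43 = 1 - 19/8*43 = 1 - 817/8 = -809/8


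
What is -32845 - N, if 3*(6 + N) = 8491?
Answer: -107008/3 ≈ -35669.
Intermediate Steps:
N = 8473/3 (N = -6 + (1/3)*8491 = -6 + 8491/3 = 8473/3 ≈ 2824.3)
-32845 - N = -32845 - 1*8473/3 = -32845 - 8473/3 = -107008/3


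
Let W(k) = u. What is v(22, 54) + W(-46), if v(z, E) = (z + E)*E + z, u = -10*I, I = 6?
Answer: 4066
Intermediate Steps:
u = -60 (u = -10*6 = -60)
v(z, E) = z + E*(E + z) (v(z, E) = (E + z)*E + z = E*(E + z) + z = z + E*(E + z))
W(k) = -60
v(22, 54) + W(-46) = (22 + 54**2 + 54*22) - 60 = (22 + 2916 + 1188) - 60 = 4126 - 60 = 4066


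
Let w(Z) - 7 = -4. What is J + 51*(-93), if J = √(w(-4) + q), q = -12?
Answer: -4743 + 3*I ≈ -4743.0 + 3.0*I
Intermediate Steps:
w(Z) = 3 (w(Z) = 7 - 4 = 3)
J = 3*I (J = √(3 - 12) = √(-9) = 3*I ≈ 3.0*I)
J + 51*(-93) = 3*I + 51*(-93) = 3*I - 4743 = -4743 + 3*I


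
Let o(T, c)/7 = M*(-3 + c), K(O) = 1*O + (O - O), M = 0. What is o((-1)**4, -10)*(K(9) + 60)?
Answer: 0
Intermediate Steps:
K(O) = O (K(O) = O + 0 = O)
o(T, c) = 0 (o(T, c) = 7*(0*(-3 + c)) = 7*0 = 0)
o((-1)**4, -10)*(K(9) + 60) = 0*(9 + 60) = 0*69 = 0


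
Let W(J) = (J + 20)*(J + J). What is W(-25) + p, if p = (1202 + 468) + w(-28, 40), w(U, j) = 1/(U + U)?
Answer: 107519/56 ≈ 1920.0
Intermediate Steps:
W(J) = 2*J*(20 + J) (W(J) = (20 + J)*(2*J) = 2*J*(20 + J))
w(U, j) = 1/(2*U)
p = 93519/56 (p = (1202 + 468) + (½)/(-28) = 1670 + (½)*(-1/28) = 1670 - 1/56 = 93519/56 ≈ 1670.0)
W(-25) + p = 2*(-25)*(20 - 25) + 93519/56 = 2*(-25)*(-5) + 93519/56 = 250 + 93519/56 = 107519/56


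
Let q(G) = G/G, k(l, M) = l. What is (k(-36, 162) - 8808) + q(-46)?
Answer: -8843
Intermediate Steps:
q(G) = 1
(k(-36, 162) - 8808) + q(-46) = (-36 - 8808) + 1 = -8844 + 1 = -8843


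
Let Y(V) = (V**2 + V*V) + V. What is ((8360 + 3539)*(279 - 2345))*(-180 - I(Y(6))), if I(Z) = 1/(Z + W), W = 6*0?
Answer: 172587296347/39 ≈ 4.4253e+9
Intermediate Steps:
Y(V) = V + 2*V**2 (Y(V) = (V**2 + V**2) + V = 2*V**2 + V = V + 2*V**2)
W = 0
I(Z) = 1/Z (I(Z) = 1/(Z + 0) = 1/Z)
((8360 + 3539)*(279 - 2345))*(-180 - I(Y(6))) = ((8360 + 3539)*(279 - 2345))*(-180 - 1/(6*(1 + 2*6))) = (11899*(-2066))*(-180 - 1/(6*(1 + 12))) = -24583334*(-180 - 1/(6*13)) = -24583334*(-180 - 1/78) = -24583334*(-14041/78) = 172587296347/39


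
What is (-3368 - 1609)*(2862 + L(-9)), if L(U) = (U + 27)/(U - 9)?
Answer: -14239197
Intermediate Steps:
L(U) = (27 + U)/(-9 + U)
(-3368 - 1609)*(2862 + L(-9)) = (-3368 - 1609)*(2862 + (27 - 9)/(-9 - 9)) = -4977*(2862 + 18/(-18)) = -4977*(2862 - 1/18*18) = -4977*(2862 - 1) = -4977*2861 = -14239197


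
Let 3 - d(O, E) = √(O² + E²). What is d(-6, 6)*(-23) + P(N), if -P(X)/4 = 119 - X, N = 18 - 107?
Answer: -901 + 138*√2 ≈ -705.84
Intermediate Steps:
d(O, E) = 3 - √(E² + O²) (d(O, E) = 3 - √(O² + E²) = 3 - √(E² + O²))
N = -89
P(X) = -476 + 4*X (P(X) = -4*(119 - X) = -476 + 4*X)
d(-6, 6)*(-23) + P(N) = (3 - √(6² + (-6)²))*(-23) + (-476 + 4*(-89)) = (3 - √(36 + 36))*(-23) + (-476 - 356) = (3 - √72)*(-23) - 832 = (3 - 6*√2)*(-23) - 832 = (-69 + 138*√2) - 832 = -901 + 138*√2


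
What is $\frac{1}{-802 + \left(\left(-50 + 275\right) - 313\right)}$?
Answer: $- \frac{1}{890} \approx -0.0011236$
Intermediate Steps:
$\frac{1}{-802 + \left(\left(-50 + 275\right) - 313\right)} = \frac{1}{-802 + \left(225 - 313\right)} = \frac{1}{-802 - 88} = \frac{1}{-890} = - \frac{1}{890}$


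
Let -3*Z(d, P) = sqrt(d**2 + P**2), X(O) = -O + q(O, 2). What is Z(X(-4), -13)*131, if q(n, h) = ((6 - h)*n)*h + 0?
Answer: -131*sqrt(953)/3 ≈ -1348.0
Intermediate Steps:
q(n, h) = h*n*(6 - h) (q(n, h) = (n*(6 - h))*h + 0 = h*n*(6 - h) + 0 = h*n*(6 - h))
X(O) = 7*O (X(O) = -O + 2*O*(6 - 1*2) = -O + 2*O*(6 - 2) = -O + 2*O*4 = -O + 8*O = 7*O)
Z(d, P) = -sqrt(P**2 + d**2)/3 (Z(d, P) = -sqrt(d**2 + P**2)/3 = -sqrt(P**2 + d**2)/3)
Z(X(-4), -13)*131 = -sqrt((-13)**2 + (7*(-4))**2)/3*131 = -sqrt(169 + (-28)**2)/3*131 = -sqrt(169 + 784)/3*131 = -sqrt(953)/3*131 = -131*sqrt(953)/3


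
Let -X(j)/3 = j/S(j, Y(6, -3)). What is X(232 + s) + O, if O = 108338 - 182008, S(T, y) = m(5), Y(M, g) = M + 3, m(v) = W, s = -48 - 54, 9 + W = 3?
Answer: -73605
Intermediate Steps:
W = -6 (W = -9 + 3 = -6)
s = -102
m(v) = -6
Y(M, g) = 3 + M
S(T, y) = -6
X(j) = j/2 (X(j) = -3*j/(-6) = -3*j*(-1)/6 = -(-1)*j/2 = j/2)
O = -73670
X(232 + s) + O = (232 - 102)/2 - 73670 = (½)*130 - 73670 = 65 - 73670 = -73605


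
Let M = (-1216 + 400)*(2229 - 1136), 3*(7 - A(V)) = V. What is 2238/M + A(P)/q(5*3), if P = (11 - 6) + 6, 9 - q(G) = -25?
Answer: 42601/445944 ≈ 0.095530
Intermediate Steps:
q(G) = 34 (q(G) = 9 - 1*(-25) = 9 + 25 = 34)
P = 11 (P = 5 + 6 = 11)
A(V) = 7 - V/3
M = -891888 (M = -816*1093 = -891888)
2238/M + A(P)/q(5*3) = 2238/(-891888) + (7 - ⅓*11)/34 = 2238*(-1/891888) + (7 - 11/3)*(1/34) = -373/148648 + (10/3)*(1/34) = -373/148648 + 5/51 = 42601/445944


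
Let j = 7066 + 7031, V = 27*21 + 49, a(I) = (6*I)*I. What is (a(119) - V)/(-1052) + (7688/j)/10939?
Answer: -6503679681637/81112925658 ≈ -80.181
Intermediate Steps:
a(I) = 6*I²
V = 616 (V = 567 + 49 = 616)
j = 14097
(a(119) - V)/(-1052) + (7688/j)/10939 = (6*119² - 1*616)/(-1052) + (7688/14097)/10939 = (6*14161 - 616)*(-1/1052) + (7688*(1/14097))*(1/10939) = (84966 - 616)*(-1/1052) + (7688/14097)*(1/10939) = 84350*(-1/1052) + 7688/154207083 = -42175/526 + 7688/154207083 = -6503679681637/81112925658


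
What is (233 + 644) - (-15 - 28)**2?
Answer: -972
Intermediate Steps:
(233 + 644) - (-15 - 28)**2 = 877 - 1*(-43)**2 = 877 - 1*1849 = 877 - 1849 = -972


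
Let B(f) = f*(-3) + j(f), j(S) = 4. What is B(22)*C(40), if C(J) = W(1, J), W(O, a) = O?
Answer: -62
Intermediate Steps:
C(J) = 1
B(f) = 4 - 3*f (B(f) = f*(-3) + 4 = -3*f + 4 = 4 - 3*f)
B(22)*C(40) = (4 - 3*22)*1 = (4 - 66)*1 = -62*1 = -62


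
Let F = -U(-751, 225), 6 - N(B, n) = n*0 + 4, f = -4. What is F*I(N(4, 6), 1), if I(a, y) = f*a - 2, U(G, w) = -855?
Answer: -8550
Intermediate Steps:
N(B, n) = 2 (N(B, n) = 6 - (n*0 + 4) = 6 - (0 + 4) = 6 - 1*4 = 6 - 4 = 2)
I(a, y) = -2 - 4*a (I(a, y) = -4*a - 2 = -2 - 4*a)
F = 855 (F = -1*(-855) = 855)
F*I(N(4, 6), 1) = 855*(-2 - 4*2) = 855*(-2 - 8) = 855*(-10) = -8550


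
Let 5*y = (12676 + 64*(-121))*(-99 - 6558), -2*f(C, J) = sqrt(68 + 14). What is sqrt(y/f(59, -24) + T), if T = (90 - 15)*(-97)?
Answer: sqrt(-305731875 + 6730626420*sqrt(82))/205 ≈ 1201.3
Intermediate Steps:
f(C, J) = -sqrt(82)/2 (f(C, J) = -sqrt(68 + 14)/2 = -sqrt(82)/2)
y = -32832324/5 (y = ((12676 + 64*(-121))*(-99 - 6558))/5 = ((12676 - 7744)*(-6657))/5 = (4932*(-6657))/5 = (1/5)*(-32832324) = -32832324/5 ≈ -6.5665e+6)
T = -7275 (T = 75*(-97) = -7275)
sqrt(y/f(59, -24) + T) = sqrt(-32832324*(-sqrt(82)/41)/5 - 7275) = sqrt(-(-32832324)*sqrt(82)/205 - 7275) = sqrt(32832324*sqrt(82)/205 - 7275) = sqrt(-7275 + 32832324*sqrt(82)/205)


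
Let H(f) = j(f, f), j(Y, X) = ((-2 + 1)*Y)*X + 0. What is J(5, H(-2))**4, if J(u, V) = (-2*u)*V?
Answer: 2560000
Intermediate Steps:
j(Y, X) = -X*Y (j(Y, X) = (-Y)*X + 0 = -X*Y + 0 = -X*Y)
H(f) = -f**2 (H(f) = -f*f = -f**2)
J(u, V) = -2*V*u
J(5, H(-2))**4 = (-2*(-1*(-2)**2)*5)**4 = (-2*(-1*4)*5)**4 = (-2*(-4)*5)**4 = 40**4 = 2560000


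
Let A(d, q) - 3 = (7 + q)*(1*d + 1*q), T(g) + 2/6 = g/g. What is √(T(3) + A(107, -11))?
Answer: I*√3423/3 ≈ 19.502*I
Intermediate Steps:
T(g) = ⅔ (T(g) = -⅓ + g/g = -⅓ + 1 = ⅔)
A(d, q) = 3 + (7 + q)*(d + q) (A(d, q) = 3 + (7 + q)*(1*d + 1*q) = 3 + (7 + q)*(d + q))
√(T(3) + A(107, -11)) = √(⅔ + (3 + (-11)² + 7*107 + 7*(-11) + 107*(-11))) = √(⅔ + (3 + 121 + 749 - 77 - 1177)) = √(⅔ - 381) = √(-1141/3) = I*√3423/3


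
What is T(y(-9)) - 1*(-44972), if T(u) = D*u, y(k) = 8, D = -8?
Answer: 44908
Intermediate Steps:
T(u) = -8*u
T(y(-9)) - 1*(-44972) = -8*8 - 1*(-44972) = -64 + 44972 = 44908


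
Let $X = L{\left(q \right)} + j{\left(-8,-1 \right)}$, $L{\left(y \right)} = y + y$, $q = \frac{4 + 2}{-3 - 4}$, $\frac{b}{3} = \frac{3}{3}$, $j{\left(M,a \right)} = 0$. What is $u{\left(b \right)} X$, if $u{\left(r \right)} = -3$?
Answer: $\frac{36}{7} \approx 5.1429$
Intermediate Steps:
$b = 3$ ($b = 3 \cdot \frac{3}{3} = 3 \cdot 3 \cdot \frac{1}{3} = 3 \cdot 1 = 3$)
$q = - \frac{6}{7}$ ($q = \frac{6}{-7} = 6 \left(- \frac{1}{7}\right) = - \frac{6}{7} \approx -0.85714$)
$L{\left(y \right)} = 2 y$
$X = - \frac{12}{7}$ ($X = 2 \left(- \frac{6}{7}\right) + 0 = - \frac{12}{7} + 0 = - \frac{12}{7} \approx -1.7143$)
$u{\left(b \right)} X = \left(-3\right) \left(- \frac{12}{7}\right) = \frac{36}{7}$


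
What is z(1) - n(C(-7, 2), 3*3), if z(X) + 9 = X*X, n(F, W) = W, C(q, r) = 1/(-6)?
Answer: -17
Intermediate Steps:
C(q, r) = -⅙
z(X) = -9 + X² (z(X) = -9 + X*X = -9 + X²)
z(1) - n(C(-7, 2), 3*3) = (-9 + 1²) - 3*3 = (-9 + 1) - 1*9 = -8 - 9 = -17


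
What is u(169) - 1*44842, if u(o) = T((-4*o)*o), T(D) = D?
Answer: -159086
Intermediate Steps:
u(o) = -4*o**2 (u(o) = (-4*o)*o = -4*o**2)
u(169) - 1*44842 = -4*169**2 - 1*44842 = -4*28561 - 44842 = -114244 - 44842 = -159086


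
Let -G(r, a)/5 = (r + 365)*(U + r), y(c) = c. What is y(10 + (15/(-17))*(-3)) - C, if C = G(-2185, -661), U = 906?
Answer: 197861515/17 ≈ 1.1639e+7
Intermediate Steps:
G(r, a) = -5*(365 + r)*(906 + r) (G(r, a) = -5*(r + 365)*(906 + r) = -5*(365 + r)*(906 + r))
C = -11638900 (C = -1653450 - 6355*(-2185) - 5*(-2185)² = -1653450 + 13885675 - 5*4774225 = -1653450 + 13885675 - 23871125 = -11638900)
y(10 + (15/(-17))*(-3)) - C = (10 + (15/(-17))*(-3)) - 1*(-11638900) = (10 + (15*(-1/17))*(-3)) + 11638900 = (10 - 15/17*(-3)) + 11638900 = (10 + 45/17) + 11638900 = 215/17 + 11638900 = 197861515/17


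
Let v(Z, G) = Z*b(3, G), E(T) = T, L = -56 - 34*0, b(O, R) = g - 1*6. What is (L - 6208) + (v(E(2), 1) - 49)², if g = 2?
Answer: -3015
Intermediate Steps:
b(O, R) = -4 (b(O, R) = 2 - 1*6 = 2 - 6 = -4)
L = -56 (L = -56 + 0 = -56)
v(Z, G) = -4*Z (v(Z, G) = Z*(-4) = -4*Z)
(L - 6208) + (v(E(2), 1) - 49)² = (-56 - 6208) + (-4*2 - 49)² = -6264 + (-8 - 49)² = -6264 + (-57)² = -6264 + 3249 = -3015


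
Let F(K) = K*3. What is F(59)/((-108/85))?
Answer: -5015/36 ≈ -139.31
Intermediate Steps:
F(K) = 3*K
F(59)/((-108/85)) = (3*59)/((-108/85)) = 177/(-108*1/85) = 177/(-108/85) = -85/108*177 = -5015/36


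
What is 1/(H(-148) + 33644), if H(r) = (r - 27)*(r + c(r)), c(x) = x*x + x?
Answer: -1/3747756 ≈ -2.6683e-7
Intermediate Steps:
c(x) = x + x² (c(x) = x² + x = x + x²)
H(r) = (-27 + r)*(r + r*(1 + r)) (H(r) = (r - 27)*(r + r*(1 + r)) = (-27 + r)*(r + r*(1 + r)))
1/(H(-148) + 33644) = 1/(-148*(-54 + (-148)² - 25*(-148)) + 33644) = 1/(-148*(-54 + 21904 + 3700) + 33644) = 1/(-148*25550 + 33644) = 1/(-3781400 + 33644) = 1/(-3747756) = -1/3747756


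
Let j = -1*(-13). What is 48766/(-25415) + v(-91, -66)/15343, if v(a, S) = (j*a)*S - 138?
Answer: 1232628362/389942345 ≈ 3.1611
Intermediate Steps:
j = 13
v(a, S) = -138 + 13*S*a (v(a, S) = (13*a)*S - 138 = 13*S*a - 138 = -138 + 13*S*a)
48766/(-25415) + v(-91, -66)/15343 = 48766/(-25415) + (-138 + 13*(-66)*(-91))/15343 = 48766*(-1/25415) + (-138 + 78078)*(1/15343) = -48766/25415 + 77940*(1/15343) = -48766/25415 + 77940/15343 = 1232628362/389942345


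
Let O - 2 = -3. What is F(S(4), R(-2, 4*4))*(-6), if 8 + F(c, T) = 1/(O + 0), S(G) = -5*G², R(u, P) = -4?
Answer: 54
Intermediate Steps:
O = -1 (O = 2 - 3 = -1)
F(c, T) = -9 (F(c, T) = -8 + 1/(-1 + 0) = -8 + 1/(-1) = -8 - 1 = -9)
F(S(4), R(-2, 4*4))*(-6) = -9*(-6) = 54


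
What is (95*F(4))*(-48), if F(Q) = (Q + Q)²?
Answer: -291840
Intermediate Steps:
F(Q) = 4*Q² (F(Q) = (2*Q)² = 4*Q²)
(95*F(4))*(-48) = (95*(4*4²))*(-48) = (95*(4*16))*(-48) = (95*64)*(-48) = 6080*(-48) = -291840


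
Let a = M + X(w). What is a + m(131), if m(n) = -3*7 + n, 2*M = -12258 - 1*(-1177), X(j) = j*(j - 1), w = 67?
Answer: -2017/2 ≈ -1008.5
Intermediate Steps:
X(j) = j*(-1 + j)
M = -11081/2 (M = (-12258 - 1*(-1177))/2 = (-12258 + 1177)/2 = (½)*(-11081) = -11081/2 ≈ -5540.5)
m(n) = -21 + n
a = -2237/2 (a = -11081/2 + 67*(-1 + 67) = -11081/2 + 67*66 = -11081/2 + 4422 = -2237/2 ≈ -1118.5)
a + m(131) = -2237/2 + (-21 + 131) = -2237/2 + 110 = -2017/2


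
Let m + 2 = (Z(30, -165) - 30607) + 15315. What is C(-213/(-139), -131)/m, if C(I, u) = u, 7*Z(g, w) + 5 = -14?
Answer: 917/107077 ≈ 0.0085639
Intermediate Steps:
Z(g, w) = -19/7 (Z(g, w) = -5/7 + (⅐)*(-14) = -5/7 - 2 = -19/7)
m = -107077/7 (m = -2 + ((-19/7 - 30607) + 15315) = -2 + (-214268/7 + 15315) = -2 - 107063/7 = -107077/7 ≈ -15297.)
C(-213/(-139), -131)/m = -131/(-107077/7) = -131*(-7/107077) = 917/107077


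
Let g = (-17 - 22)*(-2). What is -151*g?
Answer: -11778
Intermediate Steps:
g = 78 (g = -39*(-2) = 78)
-151*g = -151*78 = -11778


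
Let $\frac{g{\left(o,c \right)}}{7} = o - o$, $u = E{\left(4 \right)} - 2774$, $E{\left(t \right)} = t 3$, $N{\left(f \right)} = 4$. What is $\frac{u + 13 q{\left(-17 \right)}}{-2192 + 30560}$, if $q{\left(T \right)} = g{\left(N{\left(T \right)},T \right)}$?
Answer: $- \frac{1381}{14184} \approx -0.097363$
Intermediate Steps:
$E{\left(t \right)} = 3 t$
$u = -2762$ ($u = 3 \cdot 4 - 2774 = 12 - 2774 = -2762$)
$g{\left(o,c \right)} = 0$ ($g{\left(o,c \right)} = 7 \left(o - o\right) = 7 \cdot 0 = 0$)
$q{\left(T \right)} = 0$
$\frac{u + 13 q{\left(-17 \right)}}{-2192 + 30560} = \frac{-2762 + 13 \cdot 0}{-2192 + 30560} = \frac{-2762 + 0}{28368} = \left(-2762\right) \frac{1}{28368} = - \frac{1381}{14184}$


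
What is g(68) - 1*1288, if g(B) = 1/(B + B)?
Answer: -175167/136 ≈ -1288.0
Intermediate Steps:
g(B) = 1/(2*B)
g(68) - 1*1288 = (½)/68 - 1*1288 = (½)*(1/68) - 1288 = 1/136 - 1288 = -175167/136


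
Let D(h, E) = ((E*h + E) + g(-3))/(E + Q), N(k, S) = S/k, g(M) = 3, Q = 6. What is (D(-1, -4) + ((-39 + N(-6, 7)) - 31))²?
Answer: 43681/9 ≈ 4853.4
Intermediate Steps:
D(h, E) = (3 + E + E*h)/(6 + E) (D(h, E) = ((E*h + E) + 3)/(E + 6) = ((E + E*h) + 3)/(6 + E) = (3 + E + E*h)/(6 + E))
(D(-1, -4) + ((-39 + N(-6, 7)) - 31))² = ((3 - 4 - 4*(-1))/(6 - 4) + ((-39 + 7/(-6)) - 31))² = ((3 - 4 + 4)/2 + ((-39 + 7*(-⅙)) - 31))² = ((½)*3 + ((-39 - 7/6) - 31))² = (3/2 + (-241/6 - 31))² = (3/2 - 427/6)² = (-209/3)² = 43681/9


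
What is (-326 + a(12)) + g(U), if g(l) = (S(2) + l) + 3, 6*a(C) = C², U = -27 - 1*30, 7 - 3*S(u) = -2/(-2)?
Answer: -354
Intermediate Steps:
S(u) = 2 (S(u) = 7/3 - (-2)/(3*(-2)) = 7/3 - (-2)*(-1)/(3*2) = 7/3 - ⅓*1 = 7/3 - ⅓ = 2)
U = -57 (U = -27 - 30 = -57)
a(C) = C²/6
g(l) = 5 + l (g(l) = (2 + l) + 3 = 5 + l)
(-326 + a(12)) + g(U) = (-326 + (⅙)*12²) + (5 - 57) = (-326 + (⅙)*144) - 52 = (-326 + 24) - 52 = -302 - 52 = -354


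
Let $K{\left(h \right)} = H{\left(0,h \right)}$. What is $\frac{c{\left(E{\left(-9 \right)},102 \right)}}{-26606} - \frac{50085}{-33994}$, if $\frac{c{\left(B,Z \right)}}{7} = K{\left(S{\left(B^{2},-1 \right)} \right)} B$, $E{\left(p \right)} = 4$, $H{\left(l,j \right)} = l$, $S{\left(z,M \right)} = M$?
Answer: $\frac{50085}{33994} \approx 1.4733$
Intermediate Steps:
$K{\left(h \right)} = 0$
$c{\left(B,Z \right)} = 0$ ($c{\left(B,Z \right)} = 7 \cdot 0 B = 7 \cdot 0 = 0$)
$\frac{c{\left(E{\left(-9 \right)},102 \right)}}{-26606} - \frac{50085}{-33994} = \frac{0}{-26606} - \frac{50085}{-33994} = 0 \left(- \frac{1}{26606}\right) - - \frac{50085}{33994} = 0 + \frac{50085}{33994} = \frac{50085}{33994}$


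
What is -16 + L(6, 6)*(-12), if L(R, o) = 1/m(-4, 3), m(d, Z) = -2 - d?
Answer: -22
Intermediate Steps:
L(R, o) = ½ (L(R, o) = 1/(-2 - 1*(-4)) = 1/(-2 + 4) = 1/2 = ½)
-16 + L(6, 6)*(-12) = -16 + (½)*(-12) = -16 - 6 = -22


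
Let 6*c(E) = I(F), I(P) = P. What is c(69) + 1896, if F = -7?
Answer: 11369/6 ≈ 1894.8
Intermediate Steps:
c(E) = -7/6 (c(E) = (1/6)*(-7) = -7/6)
c(69) + 1896 = -7/6 + 1896 = 11369/6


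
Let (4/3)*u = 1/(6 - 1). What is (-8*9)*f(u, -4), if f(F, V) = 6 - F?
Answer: -2106/5 ≈ -421.20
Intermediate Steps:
u = 3/20 (u = 3/(4*(6 - 1)) = (¾)/5 = (¾)*(⅕) = 3/20 ≈ 0.15000)
(-8*9)*f(u, -4) = (-8*9)*(6 - 1*3/20) = -72*(6 - 3/20) = -72*117/20 = -2106/5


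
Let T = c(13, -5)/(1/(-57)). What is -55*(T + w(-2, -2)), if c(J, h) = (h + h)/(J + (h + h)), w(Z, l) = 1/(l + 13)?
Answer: -10455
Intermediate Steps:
w(Z, l) = 1/(13 + l)
c(J, h) = 2*h/(J + 2*h) (c(J, h) = (2*h)/(J + 2*h) = 2*h/(J + 2*h))
T = 190 (T = (2*(-5)/(13 + 2*(-5)))/(1/(-57)) = (2*(-5)/(13 - 10))/(-1/57) = (2*(-5)/3)*(-57) = (2*(-5)*(⅓))*(-57) = -10/3*(-57) = 190)
-55*(T + w(-2, -2)) = -55*(190 + 1/(13 - 2)) = -55*(190 + 1/11) = -55*2091/11 = -10455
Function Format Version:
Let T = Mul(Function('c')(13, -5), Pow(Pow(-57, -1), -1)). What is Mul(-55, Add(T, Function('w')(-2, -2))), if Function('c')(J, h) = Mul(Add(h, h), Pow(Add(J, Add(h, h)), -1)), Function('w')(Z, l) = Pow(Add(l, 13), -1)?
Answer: -10455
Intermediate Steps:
Function('w')(Z, l) = Pow(Add(13, l), -1)
Function('c')(J, h) = Mul(2, h, Pow(Add(J, Mul(2, h)), -1)) (Function('c')(J, h) = Mul(Mul(2, h), Pow(Add(J, Mul(2, h)), -1)) = Mul(2, h, Pow(Add(J, Mul(2, h)), -1)))
T = 190 (T = Mul(Mul(2, -5, Pow(Add(13, Mul(2, -5)), -1)), Pow(Pow(-57, -1), -1)) = Mul(Mul(2, -5, Pow(Add(13, -10), -1)), Pow(Rational(-1, 57), -1)) = Mul(Mul(2, -5, Pow(3, -1)), -57) = Mul(Mul(2, -5, Rational(1, 3)), -57) = Mul(Rational(-10, 3), -57) = 190)
Mul(-55, Add(T, Function('w')(-2, -2))) = Mul(-55, Add(190, Pow(Add(13, -2), -1))) = Mul(-55, Add(190, Pow(11, -1))) = Mul(-55, Add(190, Rational(1, 11))) = Mul(-55, Rational(2091, 11)) = -10455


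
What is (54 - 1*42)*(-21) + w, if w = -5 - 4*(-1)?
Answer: -253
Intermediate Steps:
w = -1 (w = -5 + 4 = -1)
(54 - 1*42)*(-21) + w = (54 - 1*42)*(-21) - 1 = (54 - 42)*(-21) - 1 = 12*(-21) - 1 = -252 - 1 = -253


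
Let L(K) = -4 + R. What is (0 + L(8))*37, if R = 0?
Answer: -148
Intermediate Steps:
L(K) = -4 (L(K) = -4 + 0 = -4)
(0 + L(8))*37 = (0 - 4)*37 = -4*37 = -148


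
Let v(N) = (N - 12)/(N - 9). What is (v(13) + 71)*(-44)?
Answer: -3135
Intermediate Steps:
v(N) = (-12 + N)/(-9 + N)
(v(13) + 71)*(-44) = ((-12 + 13)/(-9 + 13) + 71)*(-44) = (1/4 + 71)*(-44) = ((¼)*1 + 71)*(-44) = (¼ + 71)*(-44) = (285/4)*(-44) = -3135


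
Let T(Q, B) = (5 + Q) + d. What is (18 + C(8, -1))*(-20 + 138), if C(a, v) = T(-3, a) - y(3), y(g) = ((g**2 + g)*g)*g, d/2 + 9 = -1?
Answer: -12744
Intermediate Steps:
d = -20 (d = -18 + 2*(-1) = -18 - 2 = -20)
y(g) = g**2*(g + g**2) (y(g) = ((g + g**2)*g)*g = (g*(g + g**2))*g = g**2*(g + g**2))
T(Q, B) = -15 + Q (T(Q, B) = (5 + Q) - 20 = -15 + Q)
C(a, v) = -126 (C(a, v) = (-15 - 3) - 3**3*(1 + 3) = -18 - 27*4 = -18 - 1*108 = -18 - 108 = -126)
(18 + C(8, -1))*(-20 + 138) = (18 - 126)*(-20 + 138) = -108*118 = -12744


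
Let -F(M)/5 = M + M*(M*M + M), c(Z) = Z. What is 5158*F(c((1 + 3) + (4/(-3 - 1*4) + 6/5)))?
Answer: -27690815844/8575 ≈ -3.2292e+6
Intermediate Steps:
F(M) = -5*M - 5*M*(M + M²) (F(M) = -5*(M + M*(M*M + M)) = -5*(M + M*(M² + M)) = -5*(M + M*(M + M²)) = -5*M - 5*M*(M + M²))
5158*F(c((1 + 3) + (4/(-3 - 1*4) + 6/5))) = 5158*(-5*((1 + 3) + (4/(-3 - 1*4) + 6/5))*(1 + ((1 + 3) + (4/(-3 - 1*4) + 6/5)) + ((1 + 3) + (4/(-3 - 1*4) + 6/5))²)) = 5158*(-5*(4 + (4/(-3 - 4) + 6*(⅕)))*(1 + (4 + (4/(-3 - 4) + 6*(⅕))) + (4 + (4/(-3 - 4) + 6*(⅕)))²)) = 5158*(-5*(4 + (4/(-7) + 6/5))*(1 + (4 + (4/(-7) + 6/5)) + (4 + (4/(-7) + 6/5))²)) = 5158*(-5*(4 + (4*(-⅐) + 6/5))*(1 + (4 + (4*(-⅐) + 6/5)) + (4 + (4*(-⅐) + 6/5))²)) = 5158*(-5*(4 + (-4/7 + 6/5))*(1 + (4 + (-4/7 + 6/5)) + (4 + (-4/7 + 6/5))²)) = 5158*(-5*(4 + 22/35)*(1 + (4 + 22/35) + (4 + 22/35)²)) = 5158*(-5*162/35*(1 + 162/35 + (162/35)²)) = 5158*(-5*162/35*(1 + 162/35 + 26244/1225)) = 5158*(-5*162/35*33139/1225) = 5158*(-5368518/8575) = -27690815844/8575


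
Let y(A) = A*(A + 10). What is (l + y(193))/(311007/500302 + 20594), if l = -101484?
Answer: -6234263222/2060706079 ≈ -3.0253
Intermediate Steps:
y(A) = A*(10 + A)
(l + y(193))/(311007/500302 + 20594) = (-101484 + 193*(10 + 193))/(311007/500302 + 20594) = (-101484 + 193*203)/(311007*(1/500302) + 20594) = (-101484 + 39179)/(311007/500302 + 20594) = -62305/10303530395/500302 = -62305*500302/10303530395 = -6234263222/2060706079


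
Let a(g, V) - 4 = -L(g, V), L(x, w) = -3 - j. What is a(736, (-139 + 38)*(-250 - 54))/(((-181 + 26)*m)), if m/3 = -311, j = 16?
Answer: 23/144615 ≈ 0.00015904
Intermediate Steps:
m = -933 (m = 3*(-311) = -933)
L(x, w) = -19 (L(x, w) = -3 - 1*16 = -3 - 16 = -19)
a(g, V) = 23 (a(g, V) = 4 - 1*(-19) = 4 + 19 = 23)
a(736, (-139 + 38)*(-250 - 54))/(((-181 + 26)*m)) = 23/(((-181 + 26)*(-933))) = 23/((-155*(-933))) = 23/144615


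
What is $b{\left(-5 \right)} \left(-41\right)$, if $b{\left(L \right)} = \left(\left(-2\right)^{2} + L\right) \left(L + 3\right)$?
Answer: $-82$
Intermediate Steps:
$b{\left(L \right)} = \left(3 + L\right) \left(4 + L\right)$ ($b{\left(L \right)} = \left(4 + L\right) \left(3 + L\right) = \left(3 + L\right) \left(4 + L\right)$)
$b{\left(-5 \right)} \left(-41\right) = \left(12 + \left(-5\right)^{2} + 7 \left(-5\right)\right) \left(-41\right) = \left(12 + 25 - 35\right) \left(-41\right) = 2 \left(-41\right) = -82$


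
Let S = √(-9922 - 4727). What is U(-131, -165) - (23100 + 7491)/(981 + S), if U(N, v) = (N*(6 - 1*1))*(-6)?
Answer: 1269879843/325670 + 10197*I*√14649/325670 ≈ 3899.3 + 3.7896*I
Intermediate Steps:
U(N, v) = -30*N (U(N, v) = (N*(6 - 1))*(-6) = (N*5)*(-6) = (5*N)*(-6) = -30*N)
S = I*√14649 (S = √(-14649) = I*√14649 ≈ 121.03*I)
U(-131, -165) - (23100 + 7491)/(981 + S) = -30*(-131) - (23100 + 7491)/(981 + I*√14649) = 3930 - 30591/(981 + I*√14649)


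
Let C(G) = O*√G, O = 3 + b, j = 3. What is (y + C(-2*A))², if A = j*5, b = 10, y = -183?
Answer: 28419 - 4758*I*√30 ≈ 28419.0 - 26061.0*I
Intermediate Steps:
O = 13 (O = 3 + 10 = 13)
A = 15 (A = 3*5 = 15)
C(G) = 13*√G
(y + C(-2*A))² = (-183 + 13*√(-2*15))² = (-183 + 13*√(-30))² = (-183 + 13*(I*√30))² = (-183 + 13*I*√30)²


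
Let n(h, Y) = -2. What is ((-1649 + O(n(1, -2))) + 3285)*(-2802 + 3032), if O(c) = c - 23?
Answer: 370530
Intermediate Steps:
O(c) = -23 + c
((-1649 + O(n(1, -2))) + 3285)*(-2802 + 3032) = ((-1649 + (-23 - 2)) + 3285)*(-2802 + 3032) = ((-1649 - 25) + 3285)*230 = (-1674 + 3285)*230 = 1611*230 = 370530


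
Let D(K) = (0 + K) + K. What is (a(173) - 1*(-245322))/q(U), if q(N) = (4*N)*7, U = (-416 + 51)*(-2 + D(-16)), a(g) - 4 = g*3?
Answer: 49169/69496 ≈ 0.70751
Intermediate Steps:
a(g) = 4 + 3*g (a(g) = 4 + g*3 = 4 + 3*g)
D(K) = 2*K (D(K) = K + K = 2*K)
U = 12410 (U = (-416 + 51)*(-2 + 2*(-16)) = -365*(-2 - 32) = -365*(-34) = 12410)
q(N) = 28*N
(a(173) - 1*(-245322))/q(U) = ((4 + 3*173) - 1*(-245322))/((28*12410)) = ((4 + 519) + 245322)/347480 = (523 + 245322)*(1/347480) = 245845*(1/347480) = 49169/69496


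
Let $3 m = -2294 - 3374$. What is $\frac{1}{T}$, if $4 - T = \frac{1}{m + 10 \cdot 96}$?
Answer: $\frac{2788}{11155} \approx 0.24993$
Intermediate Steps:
$m = - \frac{5668}{3}$ ($m = \frac{-2294 - 3374}{3} = \frac{1}{3} \left(-5668\right) = - \frac{5668}{3} \approx -1889.3$)
$T = \frac{11155}{2788}$ ($T = 4 - \frac{1}{- \frac{5668}{3} + 10 \cdot 96} = 4 - \frac{1}{- \frac{5668}{3} + 960} = 4 - \frac{1}{- \frac{2788}{3}} = 4 - - \frac{3}{2788} = 4 + \frac{3}{2788} = \frac{11155}{2788} \approx 4.0011$)
$\frac{1}{T} = \frac{1}{\frac{11155}{2788}} = \frac{2788}{11155}$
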